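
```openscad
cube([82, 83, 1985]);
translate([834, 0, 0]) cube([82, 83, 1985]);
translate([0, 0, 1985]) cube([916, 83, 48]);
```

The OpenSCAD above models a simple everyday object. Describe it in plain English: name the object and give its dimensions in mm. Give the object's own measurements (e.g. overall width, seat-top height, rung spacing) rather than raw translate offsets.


A door frame. The clear opening is 752 mm wide and 1985 mm high. Two 82 mm wide jambs, 83 mm deep, stand either side of the opening from the floor to the top of the opening. A 48 mm thick head sits across the top of both jambs, spanning the full outside width of the frame.


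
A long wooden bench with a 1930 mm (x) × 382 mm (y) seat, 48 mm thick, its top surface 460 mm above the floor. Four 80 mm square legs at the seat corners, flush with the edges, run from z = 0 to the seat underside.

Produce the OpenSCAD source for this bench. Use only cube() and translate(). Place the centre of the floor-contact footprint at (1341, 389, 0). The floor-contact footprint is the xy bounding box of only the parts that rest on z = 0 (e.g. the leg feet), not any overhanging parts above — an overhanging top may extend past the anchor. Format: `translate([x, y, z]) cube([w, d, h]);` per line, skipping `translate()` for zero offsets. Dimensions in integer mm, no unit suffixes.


// leg_h = 460 − 48 = 412
translate([376, 198, 412]) cube([1930, 382, 48]);
translate([376, 198, 0]) cube([80, 80, 412]);
translate([376, 500, 0]) cube([80, 80, 412]);
translate([2226, 198, 0]) cube([80, 80, 412]);
translate([2226, 500, 0]) cube([80, 80, 412]);


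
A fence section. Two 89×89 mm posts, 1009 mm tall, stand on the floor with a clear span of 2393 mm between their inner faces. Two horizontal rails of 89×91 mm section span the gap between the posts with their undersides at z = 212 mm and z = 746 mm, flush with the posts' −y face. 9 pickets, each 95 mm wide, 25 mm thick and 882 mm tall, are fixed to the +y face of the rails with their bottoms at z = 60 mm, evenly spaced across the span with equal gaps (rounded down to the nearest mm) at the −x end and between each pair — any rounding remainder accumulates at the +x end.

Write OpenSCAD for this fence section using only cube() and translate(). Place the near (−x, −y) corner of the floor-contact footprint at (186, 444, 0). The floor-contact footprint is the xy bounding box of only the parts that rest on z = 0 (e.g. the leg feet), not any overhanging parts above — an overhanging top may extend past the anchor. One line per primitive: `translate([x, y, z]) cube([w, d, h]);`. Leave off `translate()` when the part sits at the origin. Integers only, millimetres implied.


translate([186, 444, 0]) cube([89, 89, 1009]);
translate([2668, 444, 0]) cube([89, 89, 1009]);
translate([275, 444, 212]) cube([2393, 89, 91]);
translate([275, 444, 746]) cube([2393, 89, 91]);
translate([428, 533, 60]) cube([95, 25, 882]);
translate([676, 533, 60]) cube([95, 25, 882]);
translate([924, 533, 60]) cube([95, 25, 882]);
translate([1172, 533, 60]) cube([95, 25, 882]);
translate([1420, 533, 60]) cube([95, 25, 882]);
translate([1668, 533, 60]) cube([95, 25, 882]);
translate([1916, 533, 60]) cube([95, 25, 882]);
translate([2164, 533, 60]) cube([95, 25, 882]);
translate([2412, 533, 60]) cube([95, 25, 882]);


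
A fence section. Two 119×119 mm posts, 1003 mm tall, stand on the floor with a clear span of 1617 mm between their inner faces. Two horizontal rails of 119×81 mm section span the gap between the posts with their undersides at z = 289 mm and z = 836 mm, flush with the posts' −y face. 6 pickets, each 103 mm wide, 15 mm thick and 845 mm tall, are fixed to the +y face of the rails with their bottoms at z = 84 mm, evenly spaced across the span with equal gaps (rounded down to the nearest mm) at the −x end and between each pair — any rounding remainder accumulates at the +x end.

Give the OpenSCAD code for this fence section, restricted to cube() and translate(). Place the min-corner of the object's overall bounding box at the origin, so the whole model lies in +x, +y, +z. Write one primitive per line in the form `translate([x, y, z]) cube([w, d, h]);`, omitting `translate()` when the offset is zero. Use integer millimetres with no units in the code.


cube([119, 119, 1003]);
translate([1736, 0, 0]) cube([119, 119, 1003]);
translate([119, 0, 289]) cube([1617, 119, 81]);
translate([119, 0, 836]) cube([1617, 119, 81]);
translate([261, 119, 84]) cube([103, 15, 845]);
translate([506, 119, 84]) cube([103, 15, 845]);
translate([751, 119, 84]) cube([103, 15, 845]);
translate([996, 119, 84]) cube([103, 15, 845]);
translate([1241, 119, 84]) cube([103, 15, 845]);
translate([1486, 119, 84]) cube([103, 15, 845]);


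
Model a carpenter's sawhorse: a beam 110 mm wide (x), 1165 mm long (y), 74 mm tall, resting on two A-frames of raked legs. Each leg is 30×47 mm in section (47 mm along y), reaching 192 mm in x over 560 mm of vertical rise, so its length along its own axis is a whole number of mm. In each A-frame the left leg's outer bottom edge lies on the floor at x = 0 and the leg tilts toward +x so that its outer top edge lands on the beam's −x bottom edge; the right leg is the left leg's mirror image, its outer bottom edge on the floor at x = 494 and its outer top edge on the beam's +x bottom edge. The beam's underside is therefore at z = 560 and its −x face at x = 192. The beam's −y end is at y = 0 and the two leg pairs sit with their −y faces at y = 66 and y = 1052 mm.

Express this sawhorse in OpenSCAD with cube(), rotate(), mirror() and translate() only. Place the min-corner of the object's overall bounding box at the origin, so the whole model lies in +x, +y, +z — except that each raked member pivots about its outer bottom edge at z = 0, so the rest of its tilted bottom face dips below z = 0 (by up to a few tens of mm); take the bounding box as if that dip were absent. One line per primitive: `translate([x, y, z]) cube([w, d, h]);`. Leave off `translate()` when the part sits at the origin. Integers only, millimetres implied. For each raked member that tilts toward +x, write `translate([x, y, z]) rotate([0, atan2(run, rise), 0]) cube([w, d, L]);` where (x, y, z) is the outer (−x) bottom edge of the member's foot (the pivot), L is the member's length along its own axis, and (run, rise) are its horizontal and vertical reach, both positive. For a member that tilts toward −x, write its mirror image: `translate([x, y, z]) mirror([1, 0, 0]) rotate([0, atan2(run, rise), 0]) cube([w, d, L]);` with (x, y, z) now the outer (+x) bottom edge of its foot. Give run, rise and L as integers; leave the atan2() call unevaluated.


translate([192, 0, 560]) cube([110, 1165, 74]);
translate([0, 66, 0]) rotate([0, atan2(192, 560), 0]) cube([30, 47, 592]);
translate([494, 66, 0]) mirror([1, 0, 0]) rotate([0, atan2(192, 560), 0]) cube([30, 47, 592]);
translate([0, 1052, 0]) rotate([0, atan2(192, 560), 0]) cube([30, 47, 592]);
translate([494, 1052, 0]) mirror([1, 0, 0]) rotate([0, atan2(192, 560), 0]) cube([30, 47, 592]);


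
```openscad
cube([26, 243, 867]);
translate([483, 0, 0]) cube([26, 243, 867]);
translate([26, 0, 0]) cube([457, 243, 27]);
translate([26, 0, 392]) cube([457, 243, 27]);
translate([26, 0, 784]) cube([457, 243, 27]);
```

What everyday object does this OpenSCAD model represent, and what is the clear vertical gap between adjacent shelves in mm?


A bookshelf. The clear shelf gap is 365 mm.

Two tall side panels with 3 horizontal boards between them — a bookshelf. The first two shelf undersides are at z = 0 and z = 392; with shelf thickness 27, the clear gap is 392 − 0 − 27 = 365 mm.


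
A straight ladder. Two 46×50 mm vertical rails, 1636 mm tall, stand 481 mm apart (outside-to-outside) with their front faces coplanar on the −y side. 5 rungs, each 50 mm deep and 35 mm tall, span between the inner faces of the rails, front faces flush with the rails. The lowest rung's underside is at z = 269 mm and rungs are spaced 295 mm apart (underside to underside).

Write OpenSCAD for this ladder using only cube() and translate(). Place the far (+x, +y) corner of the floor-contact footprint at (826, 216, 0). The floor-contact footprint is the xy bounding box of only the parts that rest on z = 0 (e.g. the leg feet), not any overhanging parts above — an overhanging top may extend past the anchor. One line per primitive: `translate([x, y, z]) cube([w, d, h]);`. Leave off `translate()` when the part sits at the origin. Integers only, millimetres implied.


translate([345, 166, 0]) cube([46, 50, 1636]);
translate([780, 166, 0]) cube([46, 50, 1636]);
translate([391, 166, 269]) cube([389, 50, 35]);
translate([391, 166, 564]) cube([389, 50, 35]);
translate([391, 166, 859]) cube([389, 50, 35]);
translate([391, 166, 1154]) cube([389, 50, 35]);
translate([391, 166, 1449]) cube([389, 50, 35]);


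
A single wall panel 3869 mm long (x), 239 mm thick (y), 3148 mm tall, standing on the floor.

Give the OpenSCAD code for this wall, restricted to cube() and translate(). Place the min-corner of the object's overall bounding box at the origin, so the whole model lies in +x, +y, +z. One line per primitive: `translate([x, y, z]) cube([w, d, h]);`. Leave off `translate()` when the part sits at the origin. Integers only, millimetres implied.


cube([3869, 239, 3148]);


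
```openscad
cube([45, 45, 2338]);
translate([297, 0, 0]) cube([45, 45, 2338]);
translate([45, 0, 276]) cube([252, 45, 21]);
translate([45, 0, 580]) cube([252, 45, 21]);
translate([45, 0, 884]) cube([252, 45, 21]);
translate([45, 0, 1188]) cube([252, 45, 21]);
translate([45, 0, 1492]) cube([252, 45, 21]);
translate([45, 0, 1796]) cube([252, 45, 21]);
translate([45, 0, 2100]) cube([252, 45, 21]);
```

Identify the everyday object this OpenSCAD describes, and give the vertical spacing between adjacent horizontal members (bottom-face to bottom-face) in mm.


A ladder. The rung spacing is 304 mm.

Two tall 45×45 posts with 7 short bars between them — a ladder. Adjacent rungs sit at z = 276 and z = 580, so the spacing is 580 − 276 = 304 mm.


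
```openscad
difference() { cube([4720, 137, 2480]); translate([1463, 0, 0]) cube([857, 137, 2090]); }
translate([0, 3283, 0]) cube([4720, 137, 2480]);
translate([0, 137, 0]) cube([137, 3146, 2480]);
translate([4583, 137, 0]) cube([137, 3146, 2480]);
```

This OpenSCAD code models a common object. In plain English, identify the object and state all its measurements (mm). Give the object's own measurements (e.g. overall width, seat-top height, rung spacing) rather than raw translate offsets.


A single room: four walls, each 2480 mm tall and 137 mm thick, enclosing an outside footprint 4720×3420 mm (x × y), no floor or roof. The front and back walls (−y and +y sides) run the full x-width; the side walls fit between their inner faces. A door opening 857 mm wide and 2090 mm tall is cut through the front wall from the floor up, its −x edge 1463 mm from the wall's −x end.


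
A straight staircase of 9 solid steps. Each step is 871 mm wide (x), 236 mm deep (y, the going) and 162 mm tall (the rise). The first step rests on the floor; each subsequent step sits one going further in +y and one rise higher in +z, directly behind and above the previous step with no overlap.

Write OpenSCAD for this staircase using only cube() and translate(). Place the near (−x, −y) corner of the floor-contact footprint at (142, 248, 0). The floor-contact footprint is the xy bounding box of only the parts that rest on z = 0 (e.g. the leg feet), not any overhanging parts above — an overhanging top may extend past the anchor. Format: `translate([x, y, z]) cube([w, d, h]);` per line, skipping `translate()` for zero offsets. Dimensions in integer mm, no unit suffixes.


translate([142, 248, 0]) cube([871, 236, 162]);
translate([142, 484, 162]) cube([871, 236, 162]);
translate([142, 720, 324]) cube([871, 236, 162]);
translate([142, 956, 486]) cube([871, 236, 162]);
translate([142, 1192, 648]) cube([871, 236, 162]);
translate([142, 1428, 810]) cube([871, 236, 162]);
translate([142, 1664, 972]) cube([871, 236, 162]);
translate([142, 1900, 1134]) cube([871, 236, 162]);
translate([142, 2136, 1296]) cube([871, 236, 162]);


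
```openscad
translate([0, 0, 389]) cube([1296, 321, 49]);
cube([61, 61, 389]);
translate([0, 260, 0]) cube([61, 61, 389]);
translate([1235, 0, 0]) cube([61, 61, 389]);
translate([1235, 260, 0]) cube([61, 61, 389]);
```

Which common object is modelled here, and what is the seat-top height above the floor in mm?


A bench. The seat-top height is 438 mm.

A long slab on four corner posts — a bench. The slab sits at z = 389 with thickness 49, so the top is 389 + 49 = 438 mm.


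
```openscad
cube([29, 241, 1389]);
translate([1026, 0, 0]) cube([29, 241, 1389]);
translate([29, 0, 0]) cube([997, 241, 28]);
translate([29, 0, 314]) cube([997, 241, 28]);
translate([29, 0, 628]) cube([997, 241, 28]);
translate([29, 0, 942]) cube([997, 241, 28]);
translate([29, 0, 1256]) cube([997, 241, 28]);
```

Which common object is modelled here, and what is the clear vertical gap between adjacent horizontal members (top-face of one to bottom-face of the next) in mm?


A bookshelf. The clear shelf gap is 286 mm.

Two tall side panels with 5 horizontal boards between them — a bookshelf. The first two shelf undersides are at z = 0 and z = 314; with shelf thickness 28, the clear gap is 314 − 0 − 28 = 286 mm.


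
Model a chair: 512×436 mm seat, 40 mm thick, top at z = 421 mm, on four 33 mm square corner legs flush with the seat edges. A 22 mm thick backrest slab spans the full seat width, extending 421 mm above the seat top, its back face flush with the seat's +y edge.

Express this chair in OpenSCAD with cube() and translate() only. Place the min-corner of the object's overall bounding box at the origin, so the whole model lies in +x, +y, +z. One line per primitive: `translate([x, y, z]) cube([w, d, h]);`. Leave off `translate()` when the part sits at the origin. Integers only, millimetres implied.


// leg_h = 421 - 40 = 381
translate([0, 0, 381]) cube([512, 436, 40]);
cube([33, 33, 381]);
translate([479, 0, 0]) cube([33, 33, 381]);
translate([0, 403, 0]) cube([33, 33, 381]);
translate([479, 403, 0]) cube([33, 33, 381]);
translate([0, 414, 421]) cube([512, 22, 421]);


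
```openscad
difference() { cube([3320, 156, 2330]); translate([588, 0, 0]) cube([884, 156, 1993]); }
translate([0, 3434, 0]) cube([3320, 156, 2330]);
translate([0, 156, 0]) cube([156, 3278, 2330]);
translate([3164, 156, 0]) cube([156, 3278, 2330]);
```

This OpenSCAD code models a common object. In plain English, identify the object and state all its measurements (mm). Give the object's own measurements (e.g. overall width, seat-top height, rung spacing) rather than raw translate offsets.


A single room: four walls, each 2330 mm tall and 156 mm thick, enclosing an outside footprint 3320×3590 mm (x × y), no floor or roof. The front and back walls (−y and +y sides) run the full x-width; the side walls fit between their inner faces. A door opening 884 mm wide and 1993 mm tall is cut through the front wall from the floor up, its −x edge 588 mm from the wall's −x end.


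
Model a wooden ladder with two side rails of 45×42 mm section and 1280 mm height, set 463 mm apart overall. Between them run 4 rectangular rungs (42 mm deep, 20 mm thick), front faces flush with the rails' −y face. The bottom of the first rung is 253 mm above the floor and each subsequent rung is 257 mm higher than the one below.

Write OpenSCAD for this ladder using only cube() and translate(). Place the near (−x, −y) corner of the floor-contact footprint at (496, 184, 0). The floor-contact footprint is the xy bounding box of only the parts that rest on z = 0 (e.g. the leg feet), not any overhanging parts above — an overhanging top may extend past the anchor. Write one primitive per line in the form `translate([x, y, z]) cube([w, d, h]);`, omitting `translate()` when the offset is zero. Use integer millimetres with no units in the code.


// rung span = 463 - 2*45 = 373
// rung[k] z = 253 + k*257
translate([496, 184, 0]) cube([45, 42, 1280]);
translate([914, 184, 0]) cube([45, 42, 1280]);
translate([541, 184, 253]) cube([373, 42, 20]);
translate([541, 184, 510]) cube([373, 42, 20]);
translate([541, 184, 767]) cube([373, 42, 20]);
translate([541, 184, 1024]) cube([373, 42, 20]);


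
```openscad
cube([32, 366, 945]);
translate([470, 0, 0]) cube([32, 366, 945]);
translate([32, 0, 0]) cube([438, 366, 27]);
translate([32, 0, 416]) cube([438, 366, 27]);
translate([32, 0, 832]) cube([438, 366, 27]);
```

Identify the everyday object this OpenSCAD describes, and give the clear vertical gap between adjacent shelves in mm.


A bookshelf. The clear shelf gap is 389 mm.

Two tall side panels with 3 horizontal boards between them — a bookshelf. The first two shelf undersides are at z = 0 and z = 416; with shelf thickness 27, the clear gap is 416 − 0 − 27 = 389 mm.


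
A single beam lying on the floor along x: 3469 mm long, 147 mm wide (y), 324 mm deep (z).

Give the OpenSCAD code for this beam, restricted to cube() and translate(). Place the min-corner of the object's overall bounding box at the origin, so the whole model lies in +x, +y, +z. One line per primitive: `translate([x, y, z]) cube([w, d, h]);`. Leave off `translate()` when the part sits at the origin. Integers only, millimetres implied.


cube([3469, 147, 324]);


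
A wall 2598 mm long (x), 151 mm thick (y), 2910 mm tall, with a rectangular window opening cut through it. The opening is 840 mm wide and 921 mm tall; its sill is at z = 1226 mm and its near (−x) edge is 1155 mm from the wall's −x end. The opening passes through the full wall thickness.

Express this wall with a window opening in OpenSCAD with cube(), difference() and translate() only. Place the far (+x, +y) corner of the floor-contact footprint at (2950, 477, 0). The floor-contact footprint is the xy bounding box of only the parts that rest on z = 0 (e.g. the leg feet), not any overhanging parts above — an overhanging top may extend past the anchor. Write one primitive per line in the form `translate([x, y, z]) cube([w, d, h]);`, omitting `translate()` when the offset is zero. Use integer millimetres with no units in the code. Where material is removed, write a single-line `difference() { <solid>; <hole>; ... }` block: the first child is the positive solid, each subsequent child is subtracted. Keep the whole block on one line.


difference() { translate([352, 326, 0]) cube([2598, 151, 2910]); translate([1507, 326, 1226]) cube([840, 151, 921]); }


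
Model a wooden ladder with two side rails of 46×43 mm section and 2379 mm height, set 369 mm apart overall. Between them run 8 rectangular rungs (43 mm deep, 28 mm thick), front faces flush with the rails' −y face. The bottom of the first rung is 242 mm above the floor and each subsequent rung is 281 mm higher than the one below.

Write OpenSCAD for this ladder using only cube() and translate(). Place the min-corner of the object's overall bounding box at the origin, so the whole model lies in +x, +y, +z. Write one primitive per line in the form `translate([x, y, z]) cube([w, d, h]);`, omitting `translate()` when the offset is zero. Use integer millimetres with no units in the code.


// rung span = 369 - 2*46 = 277
// rung[k] z = 242 + k*281
cube([46, 43, 2379]);
translate([323, 0, 0]) cube([46, 43, 2379]);
translate([46, 0, 242]) cube([277, 43, 28]);
translate([46, 0, 523]) cube([277, 43, 28]);
translate([46, 0, 804]) cube([277, 43, 28]);
translate([46, 0, 1085]) cube([277, 43, 28]);
translate([46, 0, 1366]) cube([277, 43, 28]);
translate([46, 0, 1647]) cube([277, 43, 28]);
translate([46, 0, 1928]) cube([277, 43, 28]);
translate([46, 0, 2209]) cube([277, 43, 28]);


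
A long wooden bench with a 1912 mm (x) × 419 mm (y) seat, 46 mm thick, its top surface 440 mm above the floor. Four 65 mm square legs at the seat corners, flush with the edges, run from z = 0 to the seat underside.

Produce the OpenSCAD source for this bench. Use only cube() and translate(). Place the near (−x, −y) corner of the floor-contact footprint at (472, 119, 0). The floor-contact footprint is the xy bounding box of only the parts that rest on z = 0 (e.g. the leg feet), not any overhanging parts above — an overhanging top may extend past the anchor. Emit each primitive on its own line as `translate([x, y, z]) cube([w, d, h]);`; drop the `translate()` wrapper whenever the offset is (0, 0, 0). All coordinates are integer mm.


translate([472, 119, 394]) cube([1912, 419, 46]);
translate([472, 119, 0]) cube([65, 65, 394]);
translate([472, 473, 0]) cube([65, 65, 394]);
translate([2319, 119, 0]) cube([65, 65, 394]);
translate([2319, 473, 0]) cube([65, 65, 394]);


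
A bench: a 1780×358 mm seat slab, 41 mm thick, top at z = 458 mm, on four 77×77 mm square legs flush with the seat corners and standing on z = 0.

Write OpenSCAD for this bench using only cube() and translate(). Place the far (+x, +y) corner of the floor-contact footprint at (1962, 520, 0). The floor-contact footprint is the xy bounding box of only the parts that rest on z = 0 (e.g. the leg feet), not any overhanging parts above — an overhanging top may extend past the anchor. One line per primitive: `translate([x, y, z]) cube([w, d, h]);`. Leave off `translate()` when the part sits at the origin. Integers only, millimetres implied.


translate([182, 162, 417]) cube([1780, 358, 41]);
translate([182, 162, 0]) cube([77, 77, 417]);
translate([182, 443, 0]) cube([77, 77, 417]);
translate([1885, 162, 0]) cube([77, 77, 417]);
translate([1885, 443, 0]) cube([77, 77, 417]);


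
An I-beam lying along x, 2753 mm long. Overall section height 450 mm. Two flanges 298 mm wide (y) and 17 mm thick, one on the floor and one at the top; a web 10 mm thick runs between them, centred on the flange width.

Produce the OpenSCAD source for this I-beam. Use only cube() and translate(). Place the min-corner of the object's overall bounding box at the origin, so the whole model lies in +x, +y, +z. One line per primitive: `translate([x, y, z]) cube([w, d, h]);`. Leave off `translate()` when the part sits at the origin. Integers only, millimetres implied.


cube([2753, 298, 17]);
translate([0, 144, 17]) cube([2753, 10, 416]);
translate([0, 0, 433]) cube([2753, 298, 17]);


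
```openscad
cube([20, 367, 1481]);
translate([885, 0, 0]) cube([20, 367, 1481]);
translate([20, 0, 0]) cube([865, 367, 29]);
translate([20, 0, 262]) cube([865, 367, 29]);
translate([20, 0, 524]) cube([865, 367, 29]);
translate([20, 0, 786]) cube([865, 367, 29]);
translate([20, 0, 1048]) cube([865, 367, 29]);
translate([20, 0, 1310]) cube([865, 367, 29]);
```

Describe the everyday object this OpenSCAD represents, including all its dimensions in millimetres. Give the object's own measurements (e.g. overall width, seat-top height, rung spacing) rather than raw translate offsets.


An open bookshelf. Two side panels, each 20 mm thick, 367 mm deep and 1481 mm tall, stand 905 mm apart (outside-to-outside). Between them sit 6 shelves, each 29 mm thick and 367 mm deep, spanning the full gap between the sides. The bottom shelf rests on the floor (its underside at z = 0) and the clear gap between one shelf's top and the next shelf's underside is 233 mm.


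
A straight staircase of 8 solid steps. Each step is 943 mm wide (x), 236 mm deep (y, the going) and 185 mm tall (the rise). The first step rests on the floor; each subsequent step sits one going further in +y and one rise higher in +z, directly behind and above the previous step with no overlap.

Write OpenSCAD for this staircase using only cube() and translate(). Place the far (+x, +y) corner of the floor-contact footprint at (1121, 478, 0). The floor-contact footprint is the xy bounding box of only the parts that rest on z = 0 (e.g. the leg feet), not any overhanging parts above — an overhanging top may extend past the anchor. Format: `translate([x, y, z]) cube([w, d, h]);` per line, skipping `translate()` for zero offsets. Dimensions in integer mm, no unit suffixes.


translate([178, 242, 0]) cube([943, 236, 185]);
translate([178, 478, 185]) cube([943, 236, 185]);
translate([178, 714, 370]) cube([943, 236, 185]);
translate([178, 950, 555]) cube([943, 236, 185]);
translate([178, 1186, 740]) cube([943, 236, 185]);
translate([178, 1422, 925]) cube([943, 236, 185]);
translate([178, 1658, 1110]) cube([943, 236, 185]);
translate([178, 1894, 1295]) cube([943, 236, 185]);


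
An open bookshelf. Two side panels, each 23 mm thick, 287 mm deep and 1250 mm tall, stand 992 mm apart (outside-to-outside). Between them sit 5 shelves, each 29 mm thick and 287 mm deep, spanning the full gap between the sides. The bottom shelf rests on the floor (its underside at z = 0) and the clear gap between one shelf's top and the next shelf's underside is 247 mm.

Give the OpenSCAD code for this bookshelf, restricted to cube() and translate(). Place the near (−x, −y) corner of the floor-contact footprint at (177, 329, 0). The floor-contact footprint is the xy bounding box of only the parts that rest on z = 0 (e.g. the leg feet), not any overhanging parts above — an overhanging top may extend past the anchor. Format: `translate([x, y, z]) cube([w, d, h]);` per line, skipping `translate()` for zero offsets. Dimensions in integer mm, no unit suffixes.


translate([177, 329, 0]) cube([23, 287, 1250]);
translate([1146, 329, 0]) cube([23, 287, 1250]);
translate([200, 329, 0]) cube([946, 287, 29]);
translate([200, 329, 276]) cube([946, 287, 29]);
translate([200, 329, 552]) cube([946, 287, 29]);
translate([200, 329, 828]) cube([946, 287, 29]);
translate([200, 329, 1104]) cube([946, 287, 29]);


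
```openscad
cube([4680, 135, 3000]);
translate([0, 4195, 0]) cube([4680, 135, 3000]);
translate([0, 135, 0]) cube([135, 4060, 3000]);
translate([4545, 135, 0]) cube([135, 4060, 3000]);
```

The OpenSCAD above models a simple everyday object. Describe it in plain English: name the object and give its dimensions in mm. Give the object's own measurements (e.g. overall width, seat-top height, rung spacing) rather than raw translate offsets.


The wall frame of a small rectangular building: four walls, each 3000 mm tall and 135 mm thick, enclosing a footprint 4680 mm (x) by 4330 mm (y) outside-to-outside, with no floor or roof. The front and back walls (the −y and +y sides) span the full width; the two side walls fit between them.


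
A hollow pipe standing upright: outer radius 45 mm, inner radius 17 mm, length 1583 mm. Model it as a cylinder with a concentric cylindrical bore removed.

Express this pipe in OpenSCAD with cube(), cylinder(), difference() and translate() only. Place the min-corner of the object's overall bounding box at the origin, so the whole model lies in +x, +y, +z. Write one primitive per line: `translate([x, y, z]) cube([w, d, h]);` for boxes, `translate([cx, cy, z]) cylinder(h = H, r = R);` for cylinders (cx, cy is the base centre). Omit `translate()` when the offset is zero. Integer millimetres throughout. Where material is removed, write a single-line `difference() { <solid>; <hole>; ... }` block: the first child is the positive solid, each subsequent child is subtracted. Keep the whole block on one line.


difference() { translate([45, 45, 0]) cylinder(h = 1583, r = 45); translate([45, 45, 0]) cylinder(h = 1583, r = 17); }


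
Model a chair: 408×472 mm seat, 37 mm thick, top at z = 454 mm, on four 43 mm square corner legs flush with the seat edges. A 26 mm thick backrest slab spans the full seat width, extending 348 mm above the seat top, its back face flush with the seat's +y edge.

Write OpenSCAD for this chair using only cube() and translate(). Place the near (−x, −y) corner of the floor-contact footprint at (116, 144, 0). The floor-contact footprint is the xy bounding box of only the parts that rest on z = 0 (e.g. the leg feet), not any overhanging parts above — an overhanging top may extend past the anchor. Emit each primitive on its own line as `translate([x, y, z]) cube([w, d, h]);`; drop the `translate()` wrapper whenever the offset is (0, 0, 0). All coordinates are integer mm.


// leg_h = 454 - 37 = 417
translate([116, 144, 417]) cube([408, 472, 37]);
translate([116, 144, 0]) cube([43, 43, 417]);
translate([481, 144, 0]) cube([43, 43, 417]);
translate([116, 573, 0]) cube([43, 43, 417]);
translate([481, 573, 0]) cube([43, 43, 417]);
translate([116, 590, 454]) cube([408, 26, 348]);


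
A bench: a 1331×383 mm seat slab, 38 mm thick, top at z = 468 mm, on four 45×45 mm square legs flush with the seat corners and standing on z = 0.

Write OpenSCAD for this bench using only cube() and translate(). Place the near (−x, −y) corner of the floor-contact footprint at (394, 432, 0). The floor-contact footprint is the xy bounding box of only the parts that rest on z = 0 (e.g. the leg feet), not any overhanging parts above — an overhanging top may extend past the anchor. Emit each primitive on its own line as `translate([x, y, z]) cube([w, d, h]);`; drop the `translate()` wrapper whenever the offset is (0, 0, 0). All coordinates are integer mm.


// leg_h = 468 − 38 = 430
translate([394, 432, 430]) cube([1331, 383, 38]);
translate([394, 432, 0]) cube([45, 45, 430]);
translate([394, 770, 0]) cube([45, 45, 430]);
translate([1680, 432, 0]) cube([45, 45, 430]);
translate([1680, 770, 0]) cube([45, 45, 430]);


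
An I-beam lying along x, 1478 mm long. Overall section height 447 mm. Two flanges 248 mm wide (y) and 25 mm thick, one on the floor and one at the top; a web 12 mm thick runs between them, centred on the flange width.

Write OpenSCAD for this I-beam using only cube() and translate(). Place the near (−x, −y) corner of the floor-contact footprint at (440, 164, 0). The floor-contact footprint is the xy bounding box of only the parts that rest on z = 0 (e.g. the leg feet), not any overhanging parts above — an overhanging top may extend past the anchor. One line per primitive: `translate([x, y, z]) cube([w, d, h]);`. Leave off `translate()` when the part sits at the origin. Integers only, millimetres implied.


translate([440, 164, 0]) cube([1478, 248, 25]);
translate([440, 282, 25]) cube([1478, 12, 397]);
translate([440, 164, 422]) cube([1478, 248, 25]);


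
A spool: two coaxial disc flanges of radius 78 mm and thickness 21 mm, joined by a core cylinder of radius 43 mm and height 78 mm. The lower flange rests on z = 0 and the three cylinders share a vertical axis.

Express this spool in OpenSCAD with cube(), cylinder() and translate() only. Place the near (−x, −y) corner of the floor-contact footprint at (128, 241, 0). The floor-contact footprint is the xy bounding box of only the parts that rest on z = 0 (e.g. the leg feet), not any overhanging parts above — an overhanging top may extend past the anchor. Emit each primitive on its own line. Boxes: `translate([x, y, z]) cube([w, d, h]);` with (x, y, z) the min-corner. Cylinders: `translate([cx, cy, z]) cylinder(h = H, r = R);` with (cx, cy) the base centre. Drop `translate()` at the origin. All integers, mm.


translate([206, 319, 0]) cylinder(h = 21, r = 78);
translate([206, 319, 21]) cylinder(h = 78, r = 43);
translate([206, 319, 99]) cylinder(h = 21, r = 78);


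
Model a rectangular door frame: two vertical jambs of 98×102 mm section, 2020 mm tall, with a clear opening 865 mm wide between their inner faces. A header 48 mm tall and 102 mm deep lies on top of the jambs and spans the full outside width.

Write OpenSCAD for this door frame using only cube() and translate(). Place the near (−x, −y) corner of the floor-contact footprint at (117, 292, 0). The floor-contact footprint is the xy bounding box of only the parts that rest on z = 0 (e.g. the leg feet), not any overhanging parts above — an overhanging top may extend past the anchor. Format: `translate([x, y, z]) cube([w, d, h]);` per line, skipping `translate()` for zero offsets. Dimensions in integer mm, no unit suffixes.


translate([117, 292, 0]) cube([98, 102, 2020]);
translate([1080, 292, 0]) cube([98, 102, 2020]);
translate([117, 292, 2020]) cube([1061, 102, 48]);


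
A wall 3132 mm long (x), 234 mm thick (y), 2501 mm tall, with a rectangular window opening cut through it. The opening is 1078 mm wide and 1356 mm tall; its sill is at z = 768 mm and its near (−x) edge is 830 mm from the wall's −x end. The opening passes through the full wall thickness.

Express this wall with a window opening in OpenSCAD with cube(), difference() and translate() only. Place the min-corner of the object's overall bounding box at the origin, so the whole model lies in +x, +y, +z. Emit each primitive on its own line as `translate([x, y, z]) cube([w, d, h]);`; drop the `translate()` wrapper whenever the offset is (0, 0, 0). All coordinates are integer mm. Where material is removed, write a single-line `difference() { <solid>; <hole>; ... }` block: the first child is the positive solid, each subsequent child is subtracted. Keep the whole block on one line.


difference() { cube([3132, 234, 2501]); translate([830, 0, 768]) cube([1078, 234, 1356]); }


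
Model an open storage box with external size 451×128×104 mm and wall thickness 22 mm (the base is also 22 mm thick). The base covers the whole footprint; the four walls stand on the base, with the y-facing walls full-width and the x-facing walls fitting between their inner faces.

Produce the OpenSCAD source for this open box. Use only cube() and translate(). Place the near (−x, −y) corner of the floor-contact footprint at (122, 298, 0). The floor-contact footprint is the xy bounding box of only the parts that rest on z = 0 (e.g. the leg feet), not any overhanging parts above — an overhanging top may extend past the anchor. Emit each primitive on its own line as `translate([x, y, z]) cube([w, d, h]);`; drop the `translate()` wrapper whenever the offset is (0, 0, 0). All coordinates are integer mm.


translate([122, 298, 0]) cube([451, 128, 22]);
translate([122, 298, 22]) cube([451, 22, 82]);
translate([122, 404, 22]) cube([451, 22, 82]);
translate([122, 320, 22]) cube([22, 84, 82]);
translate([551, 320, 22]) cube([22, 84, 82]);


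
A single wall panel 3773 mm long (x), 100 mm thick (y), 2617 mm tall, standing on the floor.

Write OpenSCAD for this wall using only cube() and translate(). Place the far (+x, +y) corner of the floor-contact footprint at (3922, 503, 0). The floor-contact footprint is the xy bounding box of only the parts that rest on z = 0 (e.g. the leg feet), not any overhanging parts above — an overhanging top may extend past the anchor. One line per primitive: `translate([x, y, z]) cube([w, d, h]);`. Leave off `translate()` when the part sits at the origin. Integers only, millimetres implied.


translate([149, 403, 0]) cube([3773, 100, 2617]);


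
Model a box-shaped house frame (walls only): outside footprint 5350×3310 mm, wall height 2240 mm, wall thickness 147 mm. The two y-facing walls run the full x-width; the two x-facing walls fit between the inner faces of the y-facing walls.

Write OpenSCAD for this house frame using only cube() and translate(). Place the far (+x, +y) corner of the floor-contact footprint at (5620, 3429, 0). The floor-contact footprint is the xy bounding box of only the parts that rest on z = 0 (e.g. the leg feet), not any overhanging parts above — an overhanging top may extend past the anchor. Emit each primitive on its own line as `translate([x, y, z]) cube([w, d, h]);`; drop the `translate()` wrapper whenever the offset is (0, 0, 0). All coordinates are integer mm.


translate([270, 119, 0]) cube([5350, 147, 2240]);
translate([270, 3282, 0]) cube([5350, 147, 2240]);
translate([270, 266, 0]) cube([147, 3016, 2240]);
translate([5473, 266, 0]) cube([147, 3016, 2240]);


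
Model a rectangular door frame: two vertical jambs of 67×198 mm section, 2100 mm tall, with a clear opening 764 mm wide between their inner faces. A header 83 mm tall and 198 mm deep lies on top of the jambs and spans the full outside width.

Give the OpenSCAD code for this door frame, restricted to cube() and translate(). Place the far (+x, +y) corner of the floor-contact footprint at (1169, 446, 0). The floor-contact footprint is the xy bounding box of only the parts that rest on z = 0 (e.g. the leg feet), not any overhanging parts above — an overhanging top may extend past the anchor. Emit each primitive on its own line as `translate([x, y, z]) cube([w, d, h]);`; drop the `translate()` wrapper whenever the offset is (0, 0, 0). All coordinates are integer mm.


translate([271, 248, 0]) cube([67, 198, 2100]);
translate([1102, 248, 0]) cube([67, 198, 2100]);
translate([271, 248, 2100]) cube([898, 198, 83]);


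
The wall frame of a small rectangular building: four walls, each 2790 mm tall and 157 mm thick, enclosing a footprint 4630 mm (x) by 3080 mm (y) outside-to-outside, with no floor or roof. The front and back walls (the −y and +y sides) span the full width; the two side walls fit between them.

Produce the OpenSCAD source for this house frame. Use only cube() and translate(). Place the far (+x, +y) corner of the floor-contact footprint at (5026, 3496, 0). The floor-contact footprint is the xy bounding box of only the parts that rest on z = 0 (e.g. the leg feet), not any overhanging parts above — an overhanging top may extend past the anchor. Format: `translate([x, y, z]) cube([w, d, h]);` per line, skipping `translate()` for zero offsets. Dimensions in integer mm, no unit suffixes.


translate([396, 416, 0]) cube([4630, 157, 2790]);
translate([396, 3339, 0]) cube([4630, 157, 2790]);
translate([396, 573, 0]) cube([157, 2766, 2790]);
translate([4869, 573, 0]) cube([157, 2766, 2790]);


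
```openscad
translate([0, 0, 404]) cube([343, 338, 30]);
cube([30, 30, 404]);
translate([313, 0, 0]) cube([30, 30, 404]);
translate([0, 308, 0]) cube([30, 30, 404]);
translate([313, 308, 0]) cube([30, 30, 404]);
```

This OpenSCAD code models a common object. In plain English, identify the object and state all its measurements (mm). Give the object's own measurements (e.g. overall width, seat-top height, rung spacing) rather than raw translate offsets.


A simple wooden stool: a rectangular seat 343 mm (x) by 338 mm (y), 30 mm thick, top face at z = 434 mm, on four square legs, each 30×30 mm in cross-section. The legs rest on z = 0, each flush with a corner of the seat.


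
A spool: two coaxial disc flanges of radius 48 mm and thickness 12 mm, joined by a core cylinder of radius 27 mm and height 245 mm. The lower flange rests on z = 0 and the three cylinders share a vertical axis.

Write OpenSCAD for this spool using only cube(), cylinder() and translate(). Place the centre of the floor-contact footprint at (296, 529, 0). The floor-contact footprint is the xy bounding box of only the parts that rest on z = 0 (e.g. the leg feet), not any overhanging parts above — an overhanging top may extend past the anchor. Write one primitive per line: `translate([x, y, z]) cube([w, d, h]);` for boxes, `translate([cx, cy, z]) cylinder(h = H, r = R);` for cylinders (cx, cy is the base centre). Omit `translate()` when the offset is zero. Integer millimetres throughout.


translate([296, 529, 0]) cylinder(h = 12, r = 48);
translate([296, 529, 12]) cylinder(h = 245, r = 27);
translate([296, 529, 257]) cylinder(h = 12, r = 48);


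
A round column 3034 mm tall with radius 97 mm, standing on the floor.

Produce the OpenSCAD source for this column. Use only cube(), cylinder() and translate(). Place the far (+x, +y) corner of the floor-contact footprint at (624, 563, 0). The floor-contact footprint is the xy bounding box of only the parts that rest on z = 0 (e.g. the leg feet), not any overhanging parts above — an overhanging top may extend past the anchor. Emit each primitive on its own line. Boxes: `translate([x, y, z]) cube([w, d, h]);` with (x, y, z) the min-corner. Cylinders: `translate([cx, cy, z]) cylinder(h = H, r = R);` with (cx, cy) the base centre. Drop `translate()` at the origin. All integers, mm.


translate([527, 466, 0]) cylinder(h = 3034, r = 97);


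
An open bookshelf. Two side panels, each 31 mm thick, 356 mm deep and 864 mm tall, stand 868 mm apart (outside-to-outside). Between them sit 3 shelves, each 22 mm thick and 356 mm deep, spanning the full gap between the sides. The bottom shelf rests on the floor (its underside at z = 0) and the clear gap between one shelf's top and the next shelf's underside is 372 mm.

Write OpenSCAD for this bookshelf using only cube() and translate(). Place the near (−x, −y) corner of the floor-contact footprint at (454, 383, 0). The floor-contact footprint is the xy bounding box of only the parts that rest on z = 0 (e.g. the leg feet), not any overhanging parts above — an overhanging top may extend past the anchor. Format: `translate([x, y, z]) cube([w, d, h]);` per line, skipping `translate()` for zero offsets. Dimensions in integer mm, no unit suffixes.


translate([454, 383, 0]) cube([31, 356, 864]);
translate([1291, 383, 0]) cube([31, 356, 864]);
translate([485, 383, 0]) cube([806, 356, 22]);
translate([485, 383, 394]) cube([806, 356, 22]);
translate([485, 383, 788]) cube([806, 356, 22]);
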